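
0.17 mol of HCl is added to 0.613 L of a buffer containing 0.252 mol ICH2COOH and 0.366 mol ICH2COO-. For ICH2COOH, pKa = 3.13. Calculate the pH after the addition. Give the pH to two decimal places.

pH = 2.80

After neutralization: n(ICH2COOH) = 0.422 mol, n(ICH2COO-) = 0.196 mol.
pH = pKa + log([A⁻]/[HA]) = 3.13 + log(0.196/0.422) = 3.13 -0.333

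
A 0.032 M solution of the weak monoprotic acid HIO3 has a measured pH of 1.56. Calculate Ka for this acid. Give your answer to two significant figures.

[H+] = 10^(-1.56) = 2.75 × 10^-2 M
At equilibrium [HA] = 0.032 − 2.75 × 10^-2 = 4.50 × 10^-3 M
Ka = [H+][A-]/[HA] = (2.75 × 10^-2)² / 4.50 × 10^-3 = 1.7 × 10^-1

Ka = 1.7 × 10^-1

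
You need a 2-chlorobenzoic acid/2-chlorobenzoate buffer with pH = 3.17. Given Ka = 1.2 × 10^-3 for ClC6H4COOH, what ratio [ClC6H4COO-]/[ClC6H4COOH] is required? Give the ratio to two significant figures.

ratio = 1.8

pKa = -log(1.2 × 10^-3) = 2.921
pH = pKa + log(r) ⇒ log(r) = 3.17 − 2.921 = +0.249
r = [ClC6H4COO-]/[ClC6H4COOH] = 10^(+0.249) = 1.77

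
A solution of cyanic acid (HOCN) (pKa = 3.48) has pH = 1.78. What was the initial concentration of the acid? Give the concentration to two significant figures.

C₀ = 8.5 × 10^-1 M

[H+] = 10^(-1.78) = 1.66 × 10^-2 M = x
Ka = 10^(−3.48) = 3.31 × 10^-4
Ka = x²/(C₀ − x) ⇒ C₀ = x + x²/Ka
C₀ = 1.66 × 10^-2 + (1.66 × 10^-2)²/(3.31 × 10^-4) = 8.49 × 10^-1 M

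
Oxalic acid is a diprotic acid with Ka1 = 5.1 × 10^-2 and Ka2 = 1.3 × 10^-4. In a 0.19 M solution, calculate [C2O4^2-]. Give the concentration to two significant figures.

1.3 × 10^-4 M

First ionization gives [H+] ≈ [HC2O4-] = 7.62 × 10^-2 M.
Second step: Ka2 = [H+][C2O4^2-]/[HC2O4-] ≈ [C2O4^2-] (since [H+] ≈ [HC2O4-]).
So [C2O4^2-] ≈ Ka2.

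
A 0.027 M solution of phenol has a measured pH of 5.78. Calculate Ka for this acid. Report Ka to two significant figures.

Ka = 1.0 × 10^-10

[H+] = 10^(-5.78) = 1.66 × 10^-6 M
At equilibrium [HA] = 0.027 − 1.66 × 10^-6 = 2.70 × 10^-2 M
Ka = [H+][A-]/[HA] = (1.66 × 10^-6)² / 2.70 × 10^-2 = 1.0 × 10^-10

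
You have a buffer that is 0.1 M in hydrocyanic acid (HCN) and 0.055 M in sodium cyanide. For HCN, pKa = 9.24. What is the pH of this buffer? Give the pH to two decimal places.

Using pH = pKa + log([base]/[acid]) with [base]/[acid] = 0.055/0.1:
pH = 9.24 + (-0.260) = 8.98

pH = 8.98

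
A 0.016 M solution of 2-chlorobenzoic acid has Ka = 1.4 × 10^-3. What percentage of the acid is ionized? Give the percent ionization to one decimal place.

ClC6H4COOH ⇌ ClC6H4COO- + H+; let x = [H+] at equilibrium.
Ka = x²/(C₀ − x); solving the quadratic gives x = 4.08 × 10^-3 M.
% ionization = x/C₀ × 100% = 4.08 × 10^-3/0.016 × 100% = 25.5%

25.5%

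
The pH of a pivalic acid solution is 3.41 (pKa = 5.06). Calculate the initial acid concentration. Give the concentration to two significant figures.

C₀ = 1.8 × 10^-2 M

[H+] = 10^(-3.41) = 3.89 × 10^-4 M = x
Ka = 10^(−5.06) = 8.71 × 10^-6
Ka = x²/(C₀ − x) ⇒ C₀ = x + x²/Ka
C₀ = 3.89 × 10^-4 + (3.89 × 10^-4)²/(8.71 × 10^-6) = 1.78 × 10^-2 M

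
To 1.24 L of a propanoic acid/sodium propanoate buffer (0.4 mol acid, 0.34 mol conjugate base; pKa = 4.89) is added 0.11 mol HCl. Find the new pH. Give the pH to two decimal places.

pH = 4.54

After neutralization: n(CH3CH2COOH) = 0.51 mol, n(CH3CH2COO-) = 0.23 mol.
Henderson–Hasselbalch with mole ratio 0.23/0.51: pH = 4.89 + (-0.346)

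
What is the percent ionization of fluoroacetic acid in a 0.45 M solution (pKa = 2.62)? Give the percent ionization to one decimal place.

7.0%

FCH2COOH ⇌ FCH2COO- + H+; let x = [H+] at equilibrium.
Ka = 10^(−2.62) = 2.40 × 10^-3
Ka = x²/(C₀ − x); solving the quadratic gives x = 3.17 × 10^-2 M.
% ionization = x/C₀ × 100% = 3.17 × 10^-2/0.45 × 100% = 7.0%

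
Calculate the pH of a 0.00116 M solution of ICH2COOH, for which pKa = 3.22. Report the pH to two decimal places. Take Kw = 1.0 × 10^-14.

pH = 3.23

ICH2COOH ⇌ ICH2COO- + H+
Ka = 10^(−3.22) = 6.03 × 10^-4
Let x = [H+] at equilibrium. Ka = x²/(0.00116 − x).
The 5% rule fails; solving x² + Ka·x − Ka·C₀ = 0 exactly:
x = (−Ka + √(Ka² + 4·Ka·C₀))/2 = 5.88 × 10^-4 M
pH = −log(5.88 × 10^-4) = 3.23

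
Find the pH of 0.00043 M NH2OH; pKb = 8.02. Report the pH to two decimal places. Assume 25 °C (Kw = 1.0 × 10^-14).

pH = 8.31

NH2OH + H2O ⇌ NH3OH+ + OH-
Kb = 10^(−8.02) = 9.55 × 10^-9
From the ICE table, Kb = x²/(0.00043 − x) = 9.55 × 10^-9.
Assume x ≪ 0.00043: x ≈ √(9.55 × 10^-9 × 0.00043) = 2.03 × 10^-6 M
pOH = 5.69, so pH = 14.00 − pOH = 8.31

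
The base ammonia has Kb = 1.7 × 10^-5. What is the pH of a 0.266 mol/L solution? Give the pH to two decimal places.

pH = 11.33

NH3 + H2O ⇌ NH4+ + OH-
Let x = [OH-] at equilibrium. Kb = x²/(0.266 − x).
Assume x ≪ 0.266: x ≈ √(1.7 × 10^-5 × 0.266) = 2.13 × 10^-3 M
Check: 0.8% ionized — well under 5%, approximation valid.
pOH = 2.67, so pH = 14.00 − pOH = 11.33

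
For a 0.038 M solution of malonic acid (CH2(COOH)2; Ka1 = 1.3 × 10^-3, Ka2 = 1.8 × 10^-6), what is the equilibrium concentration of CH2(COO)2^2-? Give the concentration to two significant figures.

First ionization gives [H+] ≈ [CH2(COOH)COO-] = 6.41 × 10^-3 M.
Second step: Ka2 = [H+][CH2(COO)2^2-]/[CH2(COOH)COO-] ≈ [CH2(COO)2^2-] (since [H+] ≈ [CH2(COOH)COO-]).
So [CH2(COO)2^2-] ≈ Ka2.

1.8 × 10^-6 M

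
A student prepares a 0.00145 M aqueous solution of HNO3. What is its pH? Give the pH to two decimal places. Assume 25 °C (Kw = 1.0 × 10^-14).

HNO3 is a strong acid and dissociates completely, so [H+] = 0.00145 M.
pH = -log(0.00145) = 2.84

pH = 2.84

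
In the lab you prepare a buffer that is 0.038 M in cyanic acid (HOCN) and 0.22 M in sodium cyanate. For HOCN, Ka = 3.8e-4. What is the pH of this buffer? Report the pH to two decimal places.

pH = 4.18

pKa = −log(3.8 × 10^-4) = 3.420
pH = pKa + log([A⁻]/[HA]) = 3.420 + log(0.22/0.038)
pH = 3.420 + (+0.763) = 4.18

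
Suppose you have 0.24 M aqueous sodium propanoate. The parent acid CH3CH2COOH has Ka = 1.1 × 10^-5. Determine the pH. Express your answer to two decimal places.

pH = 9.17

CH3CH2COO- is the conjugate base of the weak acid CH3CH2COOH.
Kb = Kw/Ka = 1.0×10^-14 / 1.1 × 10^-5 = 9.09 × 10^-10
Kb = [OH-]²/(0.24 − [OH-]) = 9.09 × 10^-10
Since Kb ≪ C₀, [OH-] ≈ √(Kb·C₀) = 1.48 × 10^-5 M.
([OH-]/C₀ = 0.0062% < 5%, so the approximation holds.)
pOH = −log(1.48 × 10^-5) = 4.83; pH = 14.00 − 4.83 = 9.17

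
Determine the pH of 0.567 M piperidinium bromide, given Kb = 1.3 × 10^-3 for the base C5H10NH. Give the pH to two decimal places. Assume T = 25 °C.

pH = 5.68

C5H10NH2+ is the conjugate acid of the weak base C5H10NH.
Ka = Kw/Kb = 1.0×10^-14 / 1.3 × 10^-3 = 7.69 × 10^-12
Ka = [H+]²/(0.567 − [H+]) = 7.69 × 10^-12
Neglecting [H+] in the denominator: [H+] = √(7.69 × 10^-12 × 0.567) = 2.09 × 10^-6 M
([H+]/C₀ = 0.00037% < 5%, so the approximation holds.)
pH = −log[H+] = −log(2.09 × 10^-6) = 5.68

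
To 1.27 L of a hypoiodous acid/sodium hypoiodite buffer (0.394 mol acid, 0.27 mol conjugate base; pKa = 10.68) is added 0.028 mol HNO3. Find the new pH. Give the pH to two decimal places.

pH = 10.44

Added H+ converts OI- to HOI: HOI → 0.422 mol, OI- → 0.242 mol.
pH = pKa + log(n_OI-/n_HOI) = 10.68 + log(0.242/0.422) = 10.68 + (-0.241)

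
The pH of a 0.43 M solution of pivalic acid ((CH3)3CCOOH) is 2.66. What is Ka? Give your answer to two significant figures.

[H+] = 10^(-2.66) = 2.19 × 10^-3 M
At equilibrium [HA] = 0.43 − 2.19 × 10^-3 = 4.28 × 10^-1 M
Ka = [H+][A-]/[HA] = (2.19 × 10^-3)² / 4.28 × 10^-1 = 1.1 × 10^-5

Ka = 1.1 × 10^-5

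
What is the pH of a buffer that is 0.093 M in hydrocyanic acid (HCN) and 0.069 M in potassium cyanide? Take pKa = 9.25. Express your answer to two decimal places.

pH = 9.12

pH = pKa + log([A⁻]/[HA]) = 9.25 + log(0.069/0.093)
pH = 9.25 + (-0.130) = 9.12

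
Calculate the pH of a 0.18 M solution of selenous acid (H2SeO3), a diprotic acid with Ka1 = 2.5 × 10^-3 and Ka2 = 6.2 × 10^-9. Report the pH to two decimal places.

pH = 1.70

Since Ka1 ≫ Ka2, the first ionization dominates [H+].
Ka1 = x²/(0.18 − x) = 2.5 × 10^-3
Solving the quadratic: x = (−Ka1 + √(Ka1² + 4·Ka1·C₀))/2 = 2.00 × 10^-2 M
pH = −log(2.00 × 10^-2) = 1.70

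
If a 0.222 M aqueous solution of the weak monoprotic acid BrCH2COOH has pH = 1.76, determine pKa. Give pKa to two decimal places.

pKa = 2.83

[H+] = 10^(-1.76) = 1.74 × 10^-2 M
At equilibrium [HA] = 0.222 − 1.74 × 10^-2 = 2.05 × 10^-1 M
Ka = [H+][A-]/[HA] = (1.74 × 10^-2)² / 2.05 × 10^-1 = 1.48 × 10^-3
pKa = -log(1.48 × 10^-3) = 2.83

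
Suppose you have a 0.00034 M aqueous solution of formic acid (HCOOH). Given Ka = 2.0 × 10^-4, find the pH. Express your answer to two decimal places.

HCOOH ⇌ HCOO- + H+
From the ICE table, Ka = [H+]²/(0.00034 − [H+]) = 2.0 × 10^-4.
The 5% rule fails; solving [H+]² + Ka·[H+] − Ka·C₀ = 0 exactly:
[H+] = [−0.0002 + √(0.0002² + 2.72e-07)]/2 = 1.79 × 10^-4 M
pH = −log[H+] = −log(1.79 × 10^-4) = 3.75

pH = 3.75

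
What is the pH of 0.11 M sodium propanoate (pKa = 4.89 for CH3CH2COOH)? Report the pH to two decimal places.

CH3CH2COO- is the conjugate base of the weak acid CH3CH2COOH.
Ka = 10^(−4.89) = 1.29 × 10^-5
Kb = Kw/Ka = 1.0×10^-14 / 1.29 × 10^-5 = 7.75 × 10^-10
From the ICE table, Kb = x²/(0.11 − x) = 7.75 × 10^-10.
Since Kb ≪ C₀, x ≈ √(Kb·C₀) = 9.23 × 10^-6 M.
(x/C₀ = 0.0084% < 5%, so the approximation holds.)
pOH = −log(9.23 × 10^-6) = 5.03; pH = 14.00 − 5.03 = 8.97

pH = 8.97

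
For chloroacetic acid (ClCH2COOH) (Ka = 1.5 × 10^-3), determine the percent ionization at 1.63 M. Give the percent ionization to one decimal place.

ClCH2COOH ⇌ ClCH2COO- + H+; let x = [H+] at equilibrium.
x ≈ √(Ka·C₀) = √(1.5 × 10^-3 × 1.63) = 4.94 × 10^-2 M
% ionization = x/C₀ × 100% = 4.94 × 10^-2/1.63 × 100% = 3.0%

3.0%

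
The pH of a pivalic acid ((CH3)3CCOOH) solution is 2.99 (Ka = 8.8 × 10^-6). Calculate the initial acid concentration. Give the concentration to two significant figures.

C₀ = 1.2 × 10^-1 M

[H+] = 10^(-2.99) = 1.02 × 10^-3 M = x
Ka = x²/(C₀ − x) ⇒ C₀ = x + x²/Ka
C₀ = 1.02 × 10^-3 + (1.02 × 10^-3)²/(8.8 × 10^-6) = 1.19 × 10^-1 M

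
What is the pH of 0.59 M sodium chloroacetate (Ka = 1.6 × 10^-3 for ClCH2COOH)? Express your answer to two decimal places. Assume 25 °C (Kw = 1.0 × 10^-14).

ClCH2COO- is the conjugate base of the weak acid ClCH2COOH.
Kb = Kw/Ka = 1.0×10^-14 / 1.6 × 10^-3 = 6.25 × 10^-12
From the ICE table, Kb = [OH-]²/(0.59 − [OH-]) = 6.25 × 10^-12.
Neglecting [OH-] in the denominator: [OH-] = √(6.25 × 10^-12 × 0.59) = 1.92 × 10^-6 M
([OH-]/C₀ = 0.00033% < 5%, so the approximation holds.)
pOH = −log(1.92 × 10^-6) = 5.72; pH = 14.00 − 5.72 = 8.28

pH = 8.28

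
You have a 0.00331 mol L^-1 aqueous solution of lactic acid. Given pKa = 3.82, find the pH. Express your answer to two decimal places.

CH3CH(OH)COOH ⇌ CH3CH(OH)COO- + H+
Ka = 10^(−3.82) = 1.51 × 10^-4
Ka = x²/(0.00331 − x) = 1.51 × 10^-4
x is not negligible relative to C₀; solve x² + 0.000151·x − 5e-07 = 0.
x = (−Ka + √(Ka² + 4·Ka·C₀))/2 = 6.35 × 10^-4 M
pH = −log[H+] = −log(6.35 × 10^-4) = 3.20

pH = 3.20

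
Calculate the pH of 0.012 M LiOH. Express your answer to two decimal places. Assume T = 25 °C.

pH = 12.08

LiOH is a strong base; [OH-] = 0.012 M.
pOH = -log(0.012) = 1.92
pH = 14.00 - 1.92 = 12.08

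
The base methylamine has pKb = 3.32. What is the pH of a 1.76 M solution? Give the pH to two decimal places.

pH = 12.46

CH3NH2 + H2O ⇌ CH3NH3+ + OH-
Kb = 10^(−3.32) = 4.79 × 10^-4
Kb = x²/(1.76 − x) = 4.79 × 10^-4
Since Kb ≪ C₀, x ≈ √(Kb·C₀) = 2.90 × 10^-2 M.
(x/C₀ = 1.6% < 5%, so the approximation holds.)
pOH = 1.54, so pH = 14.00 − pOH = 12.46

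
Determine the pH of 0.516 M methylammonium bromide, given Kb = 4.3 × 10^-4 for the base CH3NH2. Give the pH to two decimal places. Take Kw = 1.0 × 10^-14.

CH3NH3+ is the conjugate acid of the weak base CH3NH2.
Ka = Kw/Kb = 1.0×10^-14 / 4.3 × 10^-4 = 2.33 × 10^-11
From the ICE table, Ka = [H+]²/(0.516 − [H+]) = 2.33 × 10^-11.
Neglecting [H+] in the denominator: [H+] = √(2.33 × 10^-11 × 0.516) = 3.47 × 10^-6 M
Check: 0.00067% ionized — well under 5%, approximation valid.
pH = −log[H+] = −log(3.47 × 10^-6) = 5.46

pH = 5.46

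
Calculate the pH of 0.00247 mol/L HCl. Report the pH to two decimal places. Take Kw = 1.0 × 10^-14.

pH = 2.61

HCl is a strong acid and dissociates completely, so [H+] = 0.00247 M.
pH = -log(0.00247) = 2.61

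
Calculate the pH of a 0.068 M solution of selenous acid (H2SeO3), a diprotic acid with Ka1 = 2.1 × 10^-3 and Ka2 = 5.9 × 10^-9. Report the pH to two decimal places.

pH = 1.96

Ka1 ≫ Ka2, so treat the first dissociation as the only significant source of H+.
Ka1 = x²/(0.068 − x) = 2.1 × 10^-3
Solving the quadratic: x = (−Ka1 + √(Ka1² + 4·Ka1·C₀))/2 = 1.09 × 10^-2 M
pH = −log(1.09 × 10^-2) = 1.96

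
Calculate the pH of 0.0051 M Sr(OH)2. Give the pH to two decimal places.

Sr(OH)2 is a strong base (each formula unit releases 2 OH-); [OH-] = 0.0102 M.
pOH = -log(0.0102) = 1.99
pH = 14.00 - 1.99 = 12.01

pH = 12.01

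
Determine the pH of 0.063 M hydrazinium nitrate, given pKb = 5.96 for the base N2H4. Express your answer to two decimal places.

N2H5+ is the conjugate acid of the weak base N2H4.
Kb = 10^(−5.96) = 1.10 × 10^-6
Ka = Kw/Kb = 1.0×10^-14 / 1.10 × 10^-6 = 9.09 × 10^-9
From the ICE table, Ka = [H+]²/(0.063 − [H+]) = 9.09 × 10^-9.
Assume [H+] ≪ 0.063: [H+] ≈ √(9.09 × 10^-9 × 0.063) = 2.39 × 10^-5 M
pH = −log[H+] = −log(2.39 × 10^-5) = 4.62

pH = 4.62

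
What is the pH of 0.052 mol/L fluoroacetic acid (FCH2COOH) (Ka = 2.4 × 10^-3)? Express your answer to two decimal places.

FCH2COOH ⇌ FCH2COO- + H+
Let x = [H+] at equilibrium. Ka = x²/(0.052 − x).
Here C₀/Ka ≈ 21.7, so the small-x approximation fails. Use the quadratic:
x = (−Ka + √(Ka² + 4·Ka·C₀))/2 = 1.00 × 10^-2 M
pH = −log(1.00 × 10^-2) = 2.00

pH = 2.00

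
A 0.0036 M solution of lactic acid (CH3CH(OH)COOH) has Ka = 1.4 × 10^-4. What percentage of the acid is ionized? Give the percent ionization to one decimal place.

17.9%

CH3CH(OH)COOH ⇌ CH3CH(OH)COO- + H+; let x = [H+] at equilibrium.
Solve x² + 0.00014x − 5.04e-07 = 0 → x = 6.43 × 10^-4 M
% ionization = x/C₀ × 100% = 6.43 × 10^-4/0.0036 × 100% = 17.9%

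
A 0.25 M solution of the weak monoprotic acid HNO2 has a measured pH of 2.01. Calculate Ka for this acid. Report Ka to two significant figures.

Ka = 4.0 × 10^-4

[H+] = 10^(-2.01) = 9.77 × 10^-3 M
At equilibrium [HA] = 0.25 − 9.77 × 10^-3 = 2.40 × 10^-1 M
Ka = [H+][A-]/[HA] = (9.77 × 10^-3)² / 2.40 × 10^-1 = 4.0 × 10^-4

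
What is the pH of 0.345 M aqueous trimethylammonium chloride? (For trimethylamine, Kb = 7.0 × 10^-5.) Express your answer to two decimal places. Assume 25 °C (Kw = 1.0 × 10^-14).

pH = 5.15

(CH3)3NH+ is the conjugate acid of the weak base (CH3)3N.
Ka = Kw/Kb = 1.0×10^-14 / 7.0 × 10^-5 = 1.43 × 10^-10
From the ICE table, Ka = [H+]²/(0.345 − [H+]) = 1.43 × 10^-10.
Neglecting [H+] in the denominator: [H+] = √(1.43 × 10^-10 × 0.345) = 7.02 × 10^-6 M
pH = −log(7.02 × 10^-6) = 5.15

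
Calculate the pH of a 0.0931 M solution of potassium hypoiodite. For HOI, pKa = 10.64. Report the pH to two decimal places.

pH = 11.79

OI- is the conjugate base of the weak acid HOI.
Ka = 10^(−10.64) = 2.29 × 10^-11
Kb = Kw/Ka = 1.0×10^-14 / 2.29 × 10^-11 = 4.37 × 10^-4
From the ICE table, Kb = x²/(0.0931 − x) = 4.37 × 10^-4.
Here C₀/Kb ≈ 213, so the small-x approximation fails. Use the quadratic:
x = (−Kb + √(Kb² + 4·Kb·C₀))/2 = 6.16 × 10^-3 M
pOH = −log(6.16 × 10^-3) = 2.21; pH = 14.00 − 2.21 = 11.79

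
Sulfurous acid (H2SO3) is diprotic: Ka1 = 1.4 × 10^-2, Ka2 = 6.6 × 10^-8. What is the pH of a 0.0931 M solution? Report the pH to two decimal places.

Since Ka1 ≫ Ka2, the first ionization dominates [H+].
Ka1 = x²/(0.0931 − x) = 1.4 × 10^-2
Solving the quadratic: x = (−Ka1 + √(Ka1² + 4·Ka1·C₀))/2 = 2.98 × 10^-2 M
pH = −log(2.98 × 10^-2) = 1.53

pH = 1.53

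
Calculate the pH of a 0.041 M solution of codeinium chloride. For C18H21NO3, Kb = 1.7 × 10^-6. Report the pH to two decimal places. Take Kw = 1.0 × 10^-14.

pH = 4.81

C18H22NO3+ is the conjugate acid of the weak base C18H21NO3.
Ka = Kw/Kb = 1.0×10^-14 / 1.7 × 10^-6 = 5.88 × 10^-9
From the ICE table, Ka = [H+]²/(0.041 − [H+]) = 5.88 × 10^-9.
Since Ka ≪ C₀, [H+] ≈ √(Ka·C₀) = 1.55 × 10^-5 M.
pH = −log(1.55 × 10^-5) = 4.81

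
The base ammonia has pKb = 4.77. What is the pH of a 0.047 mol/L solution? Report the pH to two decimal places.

NH3 + H2O ⇌ NH4+ + OH-
Kb = 10^(−4.77) = 1.70 × 10^-5
Kb = x²/(0.047 − x) = 1.70 × 10^-5
Neglecting x in the denominator: x = √(1.70 × 10^-5 × 0.047) = 8.94 × 10^-4 M
Check: 1.9% ionized — well under 5%, approximation valid.
pOH = −log(8.94 × 10^-4) = 3.05; pH = 14.00 − 3.05 = 10.95

pH = 10.95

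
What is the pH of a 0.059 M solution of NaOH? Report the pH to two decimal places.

NaOH is a strong base; [OH-] = 0.059 M.
pOH = -log(0.059) = 1.23
pH = 14.00 - 1.23 = 12.77

pH = 12.77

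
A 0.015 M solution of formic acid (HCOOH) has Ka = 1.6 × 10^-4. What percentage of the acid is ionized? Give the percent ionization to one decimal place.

9.8%

HCOOH ⇌ HCOO- + H+; let x = [H+] at equilibrium.
Ka = x²/(C₀ − x); solving the quadratic gives x = 1.47 × 10^-3 M.
Fraction ionized = 1.47 × 10^-3 / 0.015 = 0.0980 → 9.8%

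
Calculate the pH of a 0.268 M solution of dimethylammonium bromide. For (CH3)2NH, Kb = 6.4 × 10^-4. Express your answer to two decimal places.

pH = 5.69

(CH3)2NH2+ is the conjugate acid of the weak base (CH3)2NH.
Ka = Kw/Kb = 1.0×10^-14 / 6.4 × 10^-4 = 1.56 × 10^-11
Ka = [H+]²/(0.268 − [H+]) = 1.56 × 10^-11
Assume [H+] ≪ 0.268: [H+] ≈ √(1.56 × 10^-11 × 0.268) = 2.04 × 10^-6 M
Check: 0.00076% ionized — well under 5%, approximation valid.
pH = −log[H+] = −log(2.04 × 10^-6) = 5.69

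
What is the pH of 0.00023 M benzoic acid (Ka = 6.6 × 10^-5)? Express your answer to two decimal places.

C6H5COOH ⇌ C6H5COO- + H+
From the ICE table, Ka = [H+]²/(0.00023 − [H+]) = 6.6 × 10^-5.
The 5% rule fails; solving [H+]² + Ka·[H+] − Ka·C₀ = 0 exactly:
[H+] = (−Ka + √(Ka² + 4·Ka·C₀))/2 = 9.45 × 10^-5 M
pH = −log[H+] = −log(9.45 × 10^-5) = 4.02

pH = 4.02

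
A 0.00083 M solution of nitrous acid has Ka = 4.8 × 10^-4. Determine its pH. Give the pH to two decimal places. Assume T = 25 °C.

pH = 3.36

HNO2 ⇌ NO2- + H+
From the ICE table, Ka = x²/(0.00083 − x) = 4.8 × 10^-4.
x is not negligible relative to C₀; solve x² + 0.00048·x − 3.98e-07 = 0.
x = (−Ka + √(Ka² + 4·Ka·C₀))/2 = 4.35 × 10^-4 M
pH = −log[H+] = −log(4.35 × 10^-4) = 3.36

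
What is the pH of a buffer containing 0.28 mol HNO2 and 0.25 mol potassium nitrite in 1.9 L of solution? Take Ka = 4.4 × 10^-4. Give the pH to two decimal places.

pH = 3.31

pKa = −log(4.4 × 10^-4) = 3.357
pH = pKa + log([A⁻]/[HA]) = 3.357 + log(0.25/0.28)
pH = 3.357 + (-0.049) = 3.31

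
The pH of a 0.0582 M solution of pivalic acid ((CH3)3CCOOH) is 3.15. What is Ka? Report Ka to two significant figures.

Ka = 8.7 × 10^-6

[H+] = 10^(-3.15) = 7.08 × 10^-4 M
At equilibrium [HA] = 0.0582 − 7.08 × 10^-4 = 5.75 × 10^-2 M
Ka = [H+][A-]/[HA] = (7.08 × 10^-4)² / 5.75 × 10^-2 = 8.7 × 10^-6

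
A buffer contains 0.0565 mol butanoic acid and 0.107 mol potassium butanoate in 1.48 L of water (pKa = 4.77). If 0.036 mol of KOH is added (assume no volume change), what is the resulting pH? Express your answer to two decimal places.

After neutralization: n(CH3(CH2)2COOH) = 0.0205 mol, n(CH3(CH2)2COO-) = 0.143 mol.
pH = pKa + log(n_CH3(CH2)2COO-/n_CH3(CH2)2COOH) = 4.77 + log(0.143/0.0205) = 4.77 + (+0.844)

pH = 5.61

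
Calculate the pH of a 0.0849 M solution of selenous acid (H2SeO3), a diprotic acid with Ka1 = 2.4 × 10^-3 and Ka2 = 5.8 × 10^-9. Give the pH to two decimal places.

pH = 1.88

Since Ka1 ≫ Ka2, the first ionization dominates [H+].
Ka1 = x²/(0.0849 − x) = 2.4 × 10^-3
Solving the quadratic: x = (−Ka1 + √(Ka1² + 4·Ka1·C₀))/2 = 1.31 × 10^-2 M
pH = −log(1.31 × 10^-2) = 1.88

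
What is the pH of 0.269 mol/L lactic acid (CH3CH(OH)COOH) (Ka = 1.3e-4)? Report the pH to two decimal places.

CH3CH(OH)COOH ⇌ CH3CH(OH)COO- + H+
From the ICE table, Ka = x²/(0.269 − x) = 1.3 × 10^-4.
Assume x ≪ 0.269: x ≈ √(1.3 × 10^-4 × 0.269) = 5.91 × 10^-3 M
pH = −log(5.91 × 10^-3) = 2.23

pH = 2.23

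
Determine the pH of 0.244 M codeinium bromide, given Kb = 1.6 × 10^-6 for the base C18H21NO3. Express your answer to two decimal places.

pH = 4.41

C18H22NO3+ is the conjugate acid of the weak base C18H21NO3.
Ka = Kw/Kb = 1.0×10^-14 / 1.6 × 10^-6 = 6.25 × 10^-9
Ka = [H+]²/(0.244 − [H+]) = 6.25 × 10^-9
Assume [H+] ≪ 0.244: [H+] ≈ √(6.25 × 10^-9 × 0.244) = 3.91 × 10^-5 M
Check: 0.016% ionized — well under 5%, approximation valid.
pH = −log[H+] = −log(3.91 × 10^-5) = 4.41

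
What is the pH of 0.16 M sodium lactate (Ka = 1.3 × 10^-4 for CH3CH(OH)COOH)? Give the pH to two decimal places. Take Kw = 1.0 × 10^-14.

pH = 8.55

CH3CH(OH)COO- is the conjugate base of the weak acid CH3CH(OH)COOH.
Kb = Kw/Ka = 1.0×10^-14 / 1.3 × 10^-4 = 7.69 × 10^-11
From the ICE table, Kb = x²/(0.16 − x) = 7.69 × 10^-11.
Neglecting x in the denominator: x = √(7.69 × 10^-11 × 0.16) = 3.51 × 10^-6 M
pOH = 5.45, so pH = 14.00 − pOH = 8.55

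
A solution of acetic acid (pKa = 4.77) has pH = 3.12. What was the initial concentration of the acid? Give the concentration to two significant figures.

[H+] = 10^(-3.12) = 7.59 × 10^-4 M = x
Ka = 10^(−4.77) = 1.70 × 10^-5
Ka = x²/(C₀ − x) ⇒ C₀ = x + x²/Ka
C₀ = 7.59 × 10^-4 + (7.59 × 10^-4)²/(1.70 × 10^-5) = 3.46 × 10^-2 M

C₀ = 3.5 × 10^-2 M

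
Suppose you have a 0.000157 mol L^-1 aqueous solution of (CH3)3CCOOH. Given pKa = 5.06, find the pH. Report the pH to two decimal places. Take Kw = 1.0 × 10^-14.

pH = 4.48

(CH3)3CCOOH ⇌ (CH3)3CCOO- + H+
Ka = 10^(−5.06) = 8.71 × 10^-6
Let x = [H+] at equilibrium. Ka = x²/(0.000157 − x).
The 5% rule fails; solving x² + Ka·x − Ka·C₀ = 0 exactly:
x = (−Ka + √(Ka² + 4·Ka·C₀))/2 = 3.29 × 10^-5 M
pH = −log(3.29 × 10^-5) = 4.48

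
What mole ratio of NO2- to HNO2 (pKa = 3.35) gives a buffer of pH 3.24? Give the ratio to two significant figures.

pH = pKa + log(r) ⇒ log(r) = 3.24 − 3.35 = -0.11
r = [NO2-]/[HNO2] = 10^(-0.11) = 0.776

ratio = 0.78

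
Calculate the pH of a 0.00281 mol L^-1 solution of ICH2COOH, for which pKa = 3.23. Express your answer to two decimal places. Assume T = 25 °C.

ICH2COOH ⇌ ICH2COO- + H+
Ka = 10^(−3.23) = 5.89 × 10^-4
From the ICE table, Ka = x²/(0.00281 − x) = 5.89 × 10^-4.
The 5% rule fails; solving x² + Ka·x − Ka·C₀ = 0 exactly:
x = [−0.000589 + √(0.000589² + 6.62e-06)]/2 = 1.03 × 10^-3 M
pH = −log(1.03 × 10^-3) = 2.99

pH = 2.99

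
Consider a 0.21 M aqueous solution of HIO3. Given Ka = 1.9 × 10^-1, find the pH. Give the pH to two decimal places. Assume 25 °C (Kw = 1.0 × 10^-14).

HIO3 ⇌ IO3- + H+
From the ICE table, Ka = [H+]²/(0.21 − [H+]) = 1.9 × 10^-1.
The 5% rule fails; solving [H+]² + Ka·[H+] − Ka·C₀ = 0 exactly:
[H+] = (−Ka + √(Ka² + 4·Ka·C₀))/2 = 1.26 × 10^-1 M
pH = −log[H+] = −log(1.26 × 10^-1) = 0.90

pH = 0.90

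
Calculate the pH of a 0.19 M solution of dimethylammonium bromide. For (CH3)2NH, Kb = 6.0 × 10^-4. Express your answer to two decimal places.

(CH3)2NH2+ is the conjugate acid of the weak base (CH3)2NH.
Ka = Kw/Kb = 1.0×10^-14 / 6.0 × 10^-4 = 1.67 × 10^-11
Ka = x²/(0.19 − x) = 1.67 × 10^-11
Since Ka ≪ C₀, x ≈ √(Ka·C₀) = 1.78 × 10^-6 M.
pH = −log[H+] = −log(1.78 × 10^-6) = 5.75

pH = 5.75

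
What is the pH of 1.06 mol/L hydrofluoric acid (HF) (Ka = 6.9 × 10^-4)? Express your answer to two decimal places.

HF ⇌ F- + H+
Ka = [H+]²/(1.06 − [H+]) = 6.9 × 10^-4
Neglecting [H+] in the denominator: [H+] = √(6.9 × 10^-4 × 1.06) = 2.70 × 10^-2 M
([H+]/C₀ = 2.6% < 5%, so the approximation holds.)
pH = −log[H+] = −log(2.70 × 10^-2) = 1.57

pH = 1.57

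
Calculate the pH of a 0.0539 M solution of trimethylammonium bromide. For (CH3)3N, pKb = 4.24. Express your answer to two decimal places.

(CH3)3NH+ is the conjugate acid of the weak base (CH3)3N.
Kb = 10^(−4.24) = 5.75 × 10^-5
Ka = Kw/Kb = 1.0×10^-14 / 5.75 × 10^-5 = 1.74 × 10^-10
From the ICE table, Ka = [H+]²/(0.0539 − [H+]) = 1.74 × 10^-10.
Assume [H+] ≪ 0.0539: [H+] ≈ √(1.74 × 10^-10 × 0.0539) = 3.06 × 10^-6 M
Check: 0.0057% ionized — well under 5%, approximation valid.
pH = −log(3.06 × 10^-6) = 5.51

pH = 5.51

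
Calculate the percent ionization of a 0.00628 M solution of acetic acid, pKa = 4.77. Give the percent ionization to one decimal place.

5.1%

CH3COOH ⇌ CH3COO- + H+; let x = [H+] at equilibrium.
Ka = 10^(−4.77) = 1.70 × 10^-5
Ka = x²/(C₀ − x); solving the quadratic gives x = 3.18 × 10^-4 M.
Fraction ionized = 3.18 × 10^-4 / 0.00628 = 0.0506 → 5.1%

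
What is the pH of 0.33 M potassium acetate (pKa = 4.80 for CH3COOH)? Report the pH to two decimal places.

pH = 9.16

CH3COO- is the conjugate base of the weak acid CH3COOH.
Ka = 10^(−4.80) = 1.58 × 10^-5
Kb = Kw/Ka = 1.0×10^-14 / 1.58 × 10^-5 = 6.33 × 10^-10
From the ICE table, Kb = [OH-]²/(0.33 − [OH-]) = 6.33 × 10^-10.
Since Kb ≪ C₀, [OH-] ≈ √(Kb·C₀) = 1.45 × 10^-5 M.
pOH = 4.84, so pH = 14.00 − pOH = 9.16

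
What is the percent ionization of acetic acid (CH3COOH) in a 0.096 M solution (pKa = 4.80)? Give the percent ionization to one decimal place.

CH3COOH ⇌ CH3COO- + H+; let x = [H+] at equilibrium.
Ka = 10^(−4.80) = 1.58 × 10^-5
x ≈ √(Ka·C₀) = √(1.58 × 10^-5 × 0.096) = 1.23 × 10^-3 M
% ionization = x/C₀ × 100% = 1.23 × 10^-3/0.096 × 100% = 1.3%

1.3%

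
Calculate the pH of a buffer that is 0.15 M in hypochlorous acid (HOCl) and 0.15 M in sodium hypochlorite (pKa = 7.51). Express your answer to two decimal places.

pH = 7.51

pH = pKa + log([A⁻]/[HA]) = 7.51 + log(0.15/0.15)
pH = 7.51 + (+0.000) = 7.51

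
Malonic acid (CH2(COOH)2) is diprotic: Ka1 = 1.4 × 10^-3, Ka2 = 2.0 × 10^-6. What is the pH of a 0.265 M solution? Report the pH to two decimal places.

Ka1 ≫ Ka2, so treat the first dissociation as the only significant source of H+.
Ka1 = x²/(0.265 − x) = 1.4 × 10^-3
Solving the quadratic: x = (−Ka1 + √(Ka1² + 4·Ka1·C₀))/2 = 1.86 × 10^-2 M
pH = −log(1.86 × 10^-2) = 1.73

pH = 1.73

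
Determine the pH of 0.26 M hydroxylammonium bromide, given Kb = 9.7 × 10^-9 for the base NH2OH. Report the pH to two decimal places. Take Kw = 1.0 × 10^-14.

pH = 3.29

NH3OH+ is the conjugate acid of the weak base NH2OH.
Ka = Kw/Kb = 1.0×10^-14 / 9.7 × 10^-9 = 1.03 × 10^-6
From the ICE table, Ka = [H+]²/(0.26 − [H+]) = 1.03 × 10^-6.
Assume [H+] ≪ 0.26: [H+] ≈ √(1.03 × 10^-6 × 0.26) = 5.17 × 10^-4 M
pH = −log(5.17 × 10^-4) = 3.29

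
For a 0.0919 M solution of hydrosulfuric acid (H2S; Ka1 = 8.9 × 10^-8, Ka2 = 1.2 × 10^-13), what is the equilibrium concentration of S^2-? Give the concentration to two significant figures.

First ionization gives [H+] ≈ [HS-] = 9.04 × 10^-5 M.
Second step: Ka2 = [H+][S^2-]/[HS-] ≈ [S^2-] (since [H+] ≈ [HS-]).
So [S^2-] ≈ Ka2.

1.2 × 10^-13 M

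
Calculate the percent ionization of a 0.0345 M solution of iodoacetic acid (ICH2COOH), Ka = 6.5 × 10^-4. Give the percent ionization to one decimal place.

12.8%

ICH2COOH ⇌ ICH2COO- + H+; let x = [H+] at equilibrium.
Ka = x²/(C₀ − x); solving the quadratic gives x = 4.42 × 10^-3 M.
% ionization = x/C₀ × 100% = 4.42 × 10^-3/0.0345 × 100% = 12.8%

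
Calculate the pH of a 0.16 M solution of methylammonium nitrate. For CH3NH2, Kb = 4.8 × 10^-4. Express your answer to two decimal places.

pH = 5.74

CH3NH3+ is the conjugate acid of the weak base CH3NH2.
Ka = Kw/Kb = 1.0×10^-14 / 4.8 × 10^-4 = 2.08 × 10^-11
From the ICE table, Ka = x²/(0.16 − x) = 2.08 × 10^-11.
Since Ka ≪ C₀, x ≈ √(Ka·C₀) = 1.82 × 10^-6 M.
(x/C₀ = 0.0011% < 5%, so the approximation holds.)
pH = −log(1.82 × 10^-6) = 5.74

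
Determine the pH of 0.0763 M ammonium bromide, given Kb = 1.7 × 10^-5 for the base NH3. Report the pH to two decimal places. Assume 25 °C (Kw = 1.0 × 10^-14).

NH4+ is the conjugate acid of the weak base NH3.
Ka = Kw/Kb = 1.0×10^-14 / 1.7 × 10^-5 = 5.88 × 10^-10
Let x = [H+] at equilibrium. Ka = x²/(0.0763 − x).
Neglecting x in the denominator: x = √(5.88 × 10^-10 × 0.0763) = 6.70 × 10^-6 M
(x/C₀ = 0.0088% < 5%, so the approximation holds.)
pH = −log[H+] = −log(6.70 × 10^-6) = 5.17

pH = 5.17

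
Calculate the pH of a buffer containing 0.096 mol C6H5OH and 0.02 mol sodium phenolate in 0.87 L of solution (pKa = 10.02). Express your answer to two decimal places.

pH = 9.34

pH = pKa + log([A⁻]/[HA]) = 10.02 + log(0.02/0.096)
pH = 10.02 + (-0.681) = 9.34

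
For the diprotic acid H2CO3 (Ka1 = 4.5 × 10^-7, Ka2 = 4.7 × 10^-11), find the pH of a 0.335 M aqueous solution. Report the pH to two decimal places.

pH = 3.41

Since Ka1 ≫ Ka2, the first ionization dominates [H+].
Ka1 = x²/(0.335 − x) = 4.5 × 10^-7
x ≈ √(4.5 × 10^-7 × 0.335) = 3.88 × 10^-4 M
pH = −log(3.88 × 10^-4) = 3.41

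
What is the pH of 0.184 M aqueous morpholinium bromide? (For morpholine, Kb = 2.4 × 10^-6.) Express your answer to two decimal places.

pH = 4.56

C4H8ONH2+ is the conjugate acid of the weak base C4H8ONH.
Ka = Kw/Kb = 1.0×10^-14 / 2.4 × 10^-6 = 4.17 × 10^-9
Ka = x²/(0.184 − x) = 4.17 × 10^-9
Neglecting x in the denominator: x = √(4.17 × 10^-9 × 0.184) = 2.77 × 10^-5 M
Check: 0.015% ionized — well under 5%, approximation valid.
pH = −log(2.77 × 10^-5) = 4.56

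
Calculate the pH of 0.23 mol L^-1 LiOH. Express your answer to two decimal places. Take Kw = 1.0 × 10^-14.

LiOH is a strong base; [OH-] = 0.23 M.
pOH = -log(0.23) = 0.64
pH = 14.00 - 0.64 = 13.36

pH = 13.36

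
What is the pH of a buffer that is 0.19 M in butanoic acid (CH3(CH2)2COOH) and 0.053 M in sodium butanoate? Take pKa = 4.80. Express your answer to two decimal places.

pH = pKa + log([A⁻]/[HA]) = 4.80 + log(0.053/0.19)
pH = 4.80 + (-0.554) = 4.25

pH = 4.25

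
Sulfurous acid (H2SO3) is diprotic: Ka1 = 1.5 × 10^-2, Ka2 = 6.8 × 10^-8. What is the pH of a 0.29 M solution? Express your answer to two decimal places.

pH = 1.23

Ka1 ≫ Ka2, so treat the first dissociation as the only significant source of H+.
Ka1 = x²/(0.29 − x) = 1.5 × 10^-2
Solving the quadratic: x = (−Ka1 + √(Ka1² + 4·Ka1·C₀))/2 = 5.89 × 10^-2 M
pH = −log(5.89 × 10^-2) = 1.23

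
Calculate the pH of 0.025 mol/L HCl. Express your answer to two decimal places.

HCl is a strong acid and dissociates completely, so [H+] = 0.025 M.
pH = -log(0.025) = 1.60

pH = 1.60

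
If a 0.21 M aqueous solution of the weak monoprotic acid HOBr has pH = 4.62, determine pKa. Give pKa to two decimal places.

pKa = 8.56

[H+] = 10^(-4.62) = 2.40 × 10^-5 M
At equilibrium [HA] = 0.21 − 2.40 × 10^-5 = 2.10 × 10^-1 M
Ka = [H+][A-]/[HA] = (2.40 × 10^-5)² / 2.10 × 10^-1 = 2.74 × 10^-9
pKa = -log(2.74 × 10^-9) = 8.56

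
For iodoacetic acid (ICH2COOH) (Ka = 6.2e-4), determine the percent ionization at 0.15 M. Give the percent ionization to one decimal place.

ICH2COOH ⇌ ICH2COO- + H+; let x = [H+] at equilibrium.
Ka = x²/(C₀ − x); solving the quadratic gives x = 9.34 × 10^-3 M.
Fraction ionized = 9.34 × 10^-3 / 0.15 = 0.0623 → 6.2%

6.2%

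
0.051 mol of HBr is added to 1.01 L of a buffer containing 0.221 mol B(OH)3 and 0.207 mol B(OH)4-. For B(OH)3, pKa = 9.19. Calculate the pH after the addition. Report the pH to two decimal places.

pH = 8.95

Added H+ converts B(OH)4- to B(OH)3: B(OH)3 → 0.272 mol, B(OH)4- → 0.156 mol.
pH = pKa + log([A⁻]/[HA]) = 9.19 + log(0.156/0.272) = 9.19 -0.241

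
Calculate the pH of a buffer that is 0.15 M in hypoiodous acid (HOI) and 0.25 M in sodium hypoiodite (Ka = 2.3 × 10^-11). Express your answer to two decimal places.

pKa = −log(2.3 × 10^-11) = 10.638
pH = pKa + log([A⁻]/[HA]) = 10.638 + log(0.25/0.15)
pH = 10.638 + (+0.222) = 10.86

pH = 10.86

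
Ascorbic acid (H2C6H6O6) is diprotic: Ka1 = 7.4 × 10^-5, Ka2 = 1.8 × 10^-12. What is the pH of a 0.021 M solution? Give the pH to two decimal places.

Since Ka1 ≫ Ka2, the first ionization dominates [H+].
Ka1 = x²/(0.021 − x) = 7.4 × 10^-5
Solving the quadratic: x = (−Ka1 + √(Ka1² + 4·Ka1·C₀))/2 = 1.21 × 10^-3 M
pH = −log(1.21 × 10^-3) = 2.92

pH = 2.92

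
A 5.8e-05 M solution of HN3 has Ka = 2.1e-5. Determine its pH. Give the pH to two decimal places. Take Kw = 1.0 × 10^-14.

HN3 ⇌ N3- + H+
Ka = [H+]²/(5.8e-05 − [H+]) = 2.1 × 10^-5
The 5% rule fails; solving [H+]² + Ka·[H+] − Ka·C₀ = 0 exactly:
[H+] = (−Ka + √(Ka² + 4·Ka·C₀))/2 = 2.59 × 10^-5 M
pH = −log[H+] = −log(2.59 × 10^-5) = 4.59

pH = 4.59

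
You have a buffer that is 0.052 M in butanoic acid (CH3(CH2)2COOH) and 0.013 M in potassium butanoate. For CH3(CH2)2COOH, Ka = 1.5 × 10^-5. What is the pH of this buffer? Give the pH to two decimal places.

pKa = −log(1.5 × 10^-5) = 4.824
Using pH = pKa + log([base]/[acid]) with [base]/[acid] = 0.013/0.052:
pH = 4.824 + (-0.602) = 4.22

pH = 4.22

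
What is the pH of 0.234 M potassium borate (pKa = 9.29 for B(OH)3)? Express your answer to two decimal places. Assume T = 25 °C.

pH = 11.33

B(OH)4- is the conjugate base of the weak acid B(OH)3.
Ka = 10^(−9.29) = 5.13 × 10^-10
Kb = Kw/Ka = 1.0×10^-14 / 5.13 × 10^-10 = 1.95 × 10^-5
From the ICE table, Kb = [OH-]²/(0.234 − [OH-]) = 1.95 × 10^-5.
Neglecting [OH-] in the denominator: [OH-] = √(1.95 × 10^-5 × 0.234) = 2.14 × 10^-3 M
pOH = −log(2.14 × 10^-3) = 2.67; pH = 14.00 − 2.67 = 11.33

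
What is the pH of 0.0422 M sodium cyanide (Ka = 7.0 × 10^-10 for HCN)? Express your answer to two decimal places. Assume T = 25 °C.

pH = 10.89

CN- is the conjugate base of the weak acid HCN.
Kb = Kw/Ka = 1.0×10^-14 / 7.0 × 10^-10 = 1.43 × 10^-5
From the ICE table, Kb = [OH-]²/(0.0422 − [OH-]) = 1.43 × 10^-5.
Neglecting [OH-] in the denominator: [OH-] = √(1.43 × 10^-5 × 0.0422) = 7.77 × 10^-4 M
Check: 1.8% ionized — well under 5%, approximation valid.
pOH = 3.11, so pH = 14.00 − pOH = 10.89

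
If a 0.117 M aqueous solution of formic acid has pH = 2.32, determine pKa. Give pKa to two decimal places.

[H+] = 10^(-2.32) = 4.79 × 10^-3 M
At equilibrium [HA] = 0.117 − 4.79 × 10^-3 = 1.12 × 10^-1 M
Ka = [H+][A-]/[HA] = (4.79 × 10^-3)² / 1.12 × 10^-1 = 2.05 × 10^-4
pKa = -log(2.05 × 10^-4) = 3.69

pKa = 3.69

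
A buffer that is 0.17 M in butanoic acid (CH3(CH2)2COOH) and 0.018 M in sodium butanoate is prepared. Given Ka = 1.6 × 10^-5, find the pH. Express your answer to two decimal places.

pH = 3.82

pKa = −log(1.6 × 10^-5) = 4.796
pH = pKa + log([A⁻]/[HA]) = 4.796 + log(0.018/0.17)
pH = 4.796 + (-0.975) = 3.82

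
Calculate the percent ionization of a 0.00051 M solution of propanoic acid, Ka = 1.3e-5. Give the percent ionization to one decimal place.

14.7%

CH3CH2COOH ⇌ CH3CH2COO- + H+; let x = [H+] at equilibrium.
Ka = x²/(C₀ − x); solving the quadratic gives x = 7.52 × 10^-5 M.
% ionization = x/C₀ × 100% = 7.52 × 10^-5/0.00051 × 100% = 14.7%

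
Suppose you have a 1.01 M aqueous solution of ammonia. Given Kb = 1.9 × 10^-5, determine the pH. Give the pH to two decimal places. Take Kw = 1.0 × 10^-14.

pH = 11.64

NH3 + H2O ⇌ NH4+ + OH-
From the ICE table, Kb = x²/(1.01 − x) = 1.9 × 10^-5.
Assume x ≪ 1.01: x ≈ √(1.9 × 10^-5 × 1.01) = 4.38 × 10^-3 M
(x/C₀ = 0.43% < 5%, so the approximation holds.)
pOH = −log(4.38 × 10^-3) = 2.36; pH = 14.00 − 2.36 = 11.64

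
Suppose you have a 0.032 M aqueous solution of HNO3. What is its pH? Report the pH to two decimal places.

HNO3 is a strong acid and dissociates completely, so [H+] = 0.032 M.
pH = -log(0.032) = 1.49

pH = 1.49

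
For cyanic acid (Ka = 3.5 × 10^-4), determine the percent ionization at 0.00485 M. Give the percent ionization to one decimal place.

HOCN ⇌ OCN- + H+; let x = [H+] at equilibrium.
Solve x² + 0.00035x − 1.7e-06 = 0 → x = 1.14 × 10^-3 M
% ionization = x/C₀ × 100% = 1.14 × 10^-3/0.00485 × 100% = 23.5%

23.5%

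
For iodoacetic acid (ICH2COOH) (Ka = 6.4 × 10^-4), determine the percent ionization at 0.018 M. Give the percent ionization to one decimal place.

ICH2COOH ⇌ ICH2COO- + H+; let x = [H+] at equilibrium.
Solve x² + 0.00064x − 1.15e-05 = 0 → x = 3.09 × 10^-3 M
% ionization = x/C₀ × 100% = 3.09 × 10^-3/0.018 × 100% = 17.2%

17.2%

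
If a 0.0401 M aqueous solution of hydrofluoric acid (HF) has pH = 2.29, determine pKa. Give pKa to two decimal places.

pKa = 3.12

[H+] = 10^(-2.29) = 5.13 × 10^-3 M
At equilibrium [HA] = 0.0401 − 5.13 × 10^-3 = 3.50 × 10^-2 M
Ka = [H+][A-]/[HA] = (5.13 × 10^-3)² / 3.50 × 10^-2 = 7.52 × 10^-4
pKa = -log(7.52 × 10^-4) = 3.12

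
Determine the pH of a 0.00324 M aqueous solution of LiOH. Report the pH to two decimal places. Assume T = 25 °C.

LiOH is a strong base; [OH-] = 0.00324 M.
pOH = -log(0.00324) = 2.49
pH = 14.00 - 2.49 = 11.51

pH = 11.51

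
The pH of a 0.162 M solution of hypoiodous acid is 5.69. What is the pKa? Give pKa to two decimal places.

pKa = 10.59

[H+] = 10^(-5.69) = 2.04 × 10^-6 M
At equilibrium [HA] = 0.162 − 2.04 × 10^-6 = 1.62 × 10^-1 M
Ka = [H+][A-]/[HA] = (2.04 × 10^-6)² / 1.62 × 10^-1 = 2.57 × 10^-11
pKa = -log(2.57 × 10^-11) = 10.59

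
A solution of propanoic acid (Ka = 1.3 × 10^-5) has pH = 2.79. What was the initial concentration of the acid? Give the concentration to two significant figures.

C₀ = 2.0 × 10^-1 M

[H+] = 10^(-2.79) = 1.62 × 10^-3 M = x
Ka = x²/(C₀ − x) ⇒ C₀ = x + x²/Ka
C₀ = 1.62 × 10^-3 + (1.62 × 10^-3)²/(1.3 × 10^-5) = 2.03 × 10^-1 M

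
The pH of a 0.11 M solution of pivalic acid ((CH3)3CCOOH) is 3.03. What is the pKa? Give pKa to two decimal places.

[H+] = 10^(-3.03) = 9.33 × 10^-4 M
At equilibrium [HA] = 0.11 − 9.33 × 10^-4 = 1.09 × 10^-1 M
Ka = [H+][A-]/[HA] = (9.33 × 10^-4)² / 1.09 × 10^-1 = 7.99 × 10^-6
pKa = -log(7.99 × 10^-6) = 5.10

pKa = 5.10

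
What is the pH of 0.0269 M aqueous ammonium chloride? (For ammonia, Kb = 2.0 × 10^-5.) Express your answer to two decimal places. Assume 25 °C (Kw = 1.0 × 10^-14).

pH = 5.44

NH4+ is the conjugate acid of the weak base NH3.
Ka = Kw/Kb = 1.0×10^-14 / 2.0 × 10^-5 = 5.00 × 10^-10
Ka = x²/(0.0269 − x) = 5.00 × 10^-10
Neglecting x in the denominator: x = √(5.00 × 10^-10 × 0.0269) = 3.67 × 10^-6 M
(x/C₀ = 0.014% < 5%, so the approximation holds.)
pH = −log(3.67 × 10^-6) = 5.44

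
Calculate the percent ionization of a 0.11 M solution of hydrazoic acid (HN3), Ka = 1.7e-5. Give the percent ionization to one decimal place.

HN3 ⇌ N3- + H+; let x = [H+] at equilibrium.
x ≈ √(Ka·C₀) = √(1.7 × 10^-5 × 0.11) = 1.37 × 10^-3 M
Fraction ionized = 1.37 × 10^-3 / 0.11 = 0.0125 → 1.2%

1.2%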